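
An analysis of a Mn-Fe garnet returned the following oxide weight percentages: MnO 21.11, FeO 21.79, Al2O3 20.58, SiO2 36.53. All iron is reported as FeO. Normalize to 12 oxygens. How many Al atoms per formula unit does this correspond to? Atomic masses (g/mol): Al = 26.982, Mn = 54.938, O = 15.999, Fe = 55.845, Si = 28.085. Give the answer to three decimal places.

2.000 Al apfu

MnO: 21.11/70.937 = 0.29759 mol → 0.29759 mol Mn, 0.29759 mol O.
FeO: 21.79/71.844 = 0.30330 mol → 0.30330 mol Fe, 0.30330 mol O.
Al2O3: 20.58/101.961 = 0.20184 mol → 0.40368 mol Al, 0.60552 mol O.
SiO2: 36.53/60.083 = 0.60799 mol → 0.60799 mol Si, 1.21598 mol O.
Total oxygen = 2.42239 mol. Normalization factor = 12/2.42239 = 4.95379.
Al per 12 O = 0.40368 × 4.95379 = 2.000.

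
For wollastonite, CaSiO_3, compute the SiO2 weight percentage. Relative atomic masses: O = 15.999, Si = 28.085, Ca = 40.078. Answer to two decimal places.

M(CaSiO_3) = 116.160 g/mol; M(SiO2) = 60.083 g/mol.
Moles SiO2 per formula unit = 1 Si ÷ 1 = 1.0000.
SiO2 fraction = (1.0000 × 60.083) / 116.160 = 60.083/116.160 = 0.5172.

51.72 wt%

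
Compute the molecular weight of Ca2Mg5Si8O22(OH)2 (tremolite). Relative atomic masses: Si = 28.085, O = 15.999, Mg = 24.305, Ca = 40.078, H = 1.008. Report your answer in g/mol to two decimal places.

The formula mass is the sum 2*40.078 + 5*24.305 + 8*28.085 + 24*15.999 + 2*1.008.

812.35 g/mol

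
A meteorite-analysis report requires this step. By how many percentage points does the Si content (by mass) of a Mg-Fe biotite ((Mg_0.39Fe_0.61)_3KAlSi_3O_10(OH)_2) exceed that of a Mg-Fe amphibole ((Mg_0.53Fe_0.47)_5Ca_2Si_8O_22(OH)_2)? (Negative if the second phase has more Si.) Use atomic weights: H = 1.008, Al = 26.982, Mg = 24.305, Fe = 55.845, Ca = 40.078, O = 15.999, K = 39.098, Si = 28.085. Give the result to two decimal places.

Si in (Mg_0.39Fe_0.61)_3KAlSi_3O_10(OH)_2: molar mass 474.972 g/mol; 3×28.085 = 84.255 g → 17.74 wt%.
Si in (Mg_0.53Fe_0.47)_5Ca_2Si_8O_22(OH)_2: molar mass 886.472 g/mol; 8×28.085 = 224.680 g → 25.35 wt%.
Difference = 17.74 − 25.35 = -7.61 percentage points.

-7.61 percentage points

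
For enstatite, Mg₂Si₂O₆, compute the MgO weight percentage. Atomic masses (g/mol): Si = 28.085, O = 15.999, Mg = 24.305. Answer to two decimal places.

Molar mass of Mg₂Si₂O₆ = 2*24.305 + 2*28.085 + 6*15.999 = 200.774 g/mol.
Each formula unit contains 2 Mg, equivalent to 2/1 = 2.0000 mol MgO.
M(MgO) = 1×24.305 + 1×15.999 = 40.304 g/mol.
Mass of MgO per formula unit = 2.0000 × 40.304 = 80.608 g.
MgO wt% = 80.608 / 200.774 × 100 = 40.15%.

40.15 wt%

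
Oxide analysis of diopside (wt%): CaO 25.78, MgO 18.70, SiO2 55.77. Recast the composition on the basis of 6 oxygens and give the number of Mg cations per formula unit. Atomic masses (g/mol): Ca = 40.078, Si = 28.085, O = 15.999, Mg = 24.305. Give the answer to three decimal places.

1.001 Mg apfu

CaO: 25.78/56.077 = 0.45973 mol → 0.45973 mol Ca, 0.45973 mol O.
MgO: 18.70/40.304 = 0.46397 mol → 0.46397 mol Mg, 0.46397 mol O.
SiO2: 55.77/60.083 = 0.92822 mol → 0.92822 mol Si, 1.85644 mol O.
Total oxygen = 2.78014 mol. Normalization factor = 6/2.78014 = 2.15816.
Mg per 6 O = 0.46397 × 2.15816 = 1.001.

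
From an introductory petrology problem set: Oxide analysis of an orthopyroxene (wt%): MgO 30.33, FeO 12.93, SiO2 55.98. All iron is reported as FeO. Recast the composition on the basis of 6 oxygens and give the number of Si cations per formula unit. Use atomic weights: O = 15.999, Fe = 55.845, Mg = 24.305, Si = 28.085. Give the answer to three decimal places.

1.999 Si apfu

MgO: 30.33/40.304 = 0.75253 mol → 0.75253 mol Mg, 0.75253 mol O.
FeO: 12.93/71.844 = 0.17997 mol → 0.17997 mol Fe, 0.17997 mol O.
SiO2: 55.98/60.083 = 0.93171 mol → 0.93171 mol Si, 1.86342 mol O.
Total oxygen = 2.79592 mol. Normalization factor = 6/2.79592 = 2.14598.
Si per 6 O = 0.93171 × 2.14598 = 1.999.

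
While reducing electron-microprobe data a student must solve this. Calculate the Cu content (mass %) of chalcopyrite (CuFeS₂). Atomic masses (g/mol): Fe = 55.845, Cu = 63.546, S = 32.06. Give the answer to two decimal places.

M(CuFeS₂) = 183.511 g/mol.
Cu contributes 1 × 63.546 = 63.546 g per mole.
63.546/183.511 = 0.3463 → 34.63%.

34.63 mass %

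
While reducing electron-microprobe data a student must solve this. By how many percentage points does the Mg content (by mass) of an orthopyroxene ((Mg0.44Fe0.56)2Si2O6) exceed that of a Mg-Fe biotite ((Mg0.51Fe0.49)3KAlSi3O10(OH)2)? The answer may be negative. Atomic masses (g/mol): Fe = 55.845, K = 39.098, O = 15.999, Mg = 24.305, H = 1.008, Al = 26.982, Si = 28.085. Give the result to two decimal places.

First mineral: 21.388 g Mg in 236.099 g formula = 9.06 wt% Mg.
Second mineral: 37.187 g Mg in 463.618 g formula = 8.02 wt% Mg.
9.06% − 8.02% gives a difference of 1.04 percentage points.

1.04 percentage points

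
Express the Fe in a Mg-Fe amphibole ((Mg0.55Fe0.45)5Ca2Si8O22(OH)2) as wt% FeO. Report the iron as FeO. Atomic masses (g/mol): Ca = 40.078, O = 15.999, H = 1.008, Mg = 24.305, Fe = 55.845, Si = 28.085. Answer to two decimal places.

18.30 wt%

Molar mass of (Mg0.55Fe0.45)5Ca2Si8O22(OH)2 = 2.75·24.305 + 2.25·55.845 + 2·40.078 + 8·28.085 + 24·15.999 + 2·1.008 = 883.318 g/mol.
Each formula unit contains 2.25 Fe, equivalent to 2.25/1 = 2.2500 mol FeO.
M(FeO) = 1×55.845 + 1×15.999 = 71.844 g/mol.
Mass of FeO per formula unit = 2.2500 × 71.844 = 161.649 g.
FeO wt% = 161.649 / 883.318 × 100 = 18.30%.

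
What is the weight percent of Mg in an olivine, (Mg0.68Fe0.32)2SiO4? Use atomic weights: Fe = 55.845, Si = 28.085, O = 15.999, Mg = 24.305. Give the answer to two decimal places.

20.55 mass %

Formula mass = 1.36·24.305 + 0.64·55.845 + 1·28.085 + 4·15.999 = 160.877 g/mol, of which 33.055 g is Mg.
So Mg makes up 33.055/160.877 = 0.2055 of the mass, i.e. 20.55%.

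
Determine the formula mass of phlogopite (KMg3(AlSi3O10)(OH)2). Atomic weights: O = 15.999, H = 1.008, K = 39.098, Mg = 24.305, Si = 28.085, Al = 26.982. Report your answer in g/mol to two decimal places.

K: 1 × 39.098 = 39.0980
Mg: 3 × 24.305 = 72.9150
Al: 1 × 26.982 = 26.9820
Si: 3 × 28.085 = 84.2550
O: 12 × 15.999 = 191.9880
H: 2 × 1.008 = 2.0160
Summing the contributions gives the formula mass.

417.25 g/mol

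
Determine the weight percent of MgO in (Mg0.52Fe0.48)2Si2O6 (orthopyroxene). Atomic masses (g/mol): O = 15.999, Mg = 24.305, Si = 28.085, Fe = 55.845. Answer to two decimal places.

Formula mass = 231.052 g/mol.
1.04 Mg → 1.0400 mol MgO per formula unit; M(MgO) = 40.304, so MgO mass = 41.916 g.
41.916/231.052 × 100 = 18.14 wt%.

18.14 wt%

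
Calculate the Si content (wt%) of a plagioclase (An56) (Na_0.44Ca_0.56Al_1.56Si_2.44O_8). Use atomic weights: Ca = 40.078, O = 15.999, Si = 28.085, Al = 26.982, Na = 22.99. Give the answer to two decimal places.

25.27 wt%

Formula mass = 0.44*22.99 + 0.56*40.078 + 1.56*26.982 + 2.44*28.085 + 8*15.999 = 271.171 g/mol, of which 68.527 g is Si.
So Si makes up 68.527/271.171 = 0.2527 of the mass, i.e. 25.27%.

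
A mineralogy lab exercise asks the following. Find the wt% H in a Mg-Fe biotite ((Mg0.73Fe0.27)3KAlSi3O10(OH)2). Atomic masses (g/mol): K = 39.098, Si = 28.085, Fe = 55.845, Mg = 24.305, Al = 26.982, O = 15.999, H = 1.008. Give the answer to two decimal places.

Molar mass of (Mg0.73Fe0.27)3KAlSi3O10(OH)2: 2.19·24.305 + 0.81·55.845 + 1·39.098 + 1·26.982 + 3·28.085 + 12·15.999 + 2·1.008 = 442.801 g/mol.
Mass of H per formula unit: 2 × 1.008 = 2.016 g.
Weight fraction H = 2.016 / 442.801 = 0.0046.

0.46 weight percent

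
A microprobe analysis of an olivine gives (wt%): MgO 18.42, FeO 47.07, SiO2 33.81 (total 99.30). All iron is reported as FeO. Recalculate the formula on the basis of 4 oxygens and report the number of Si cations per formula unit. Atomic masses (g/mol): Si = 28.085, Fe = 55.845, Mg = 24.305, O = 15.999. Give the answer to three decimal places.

1.006 Si apfu

MgO: 18.42/40.304 = 0.45703 mol → 0.45703 mol Mg, 0.45703 mol O.
FeO: 47.07/71.844 = 0.65517 mol → 0.65517 mol Fe, 0.65517 mol O.
SiO2: 33.81/60.083 = 0.56272 mol → 0.56272 mol Si, 1.12544 mol O.
Total oxygen = 2.23764 mol. Normalization factor = 4/2.23764 = 1.78760.
Si per 4 O = 0.56272 × 1.78760 = 1.006.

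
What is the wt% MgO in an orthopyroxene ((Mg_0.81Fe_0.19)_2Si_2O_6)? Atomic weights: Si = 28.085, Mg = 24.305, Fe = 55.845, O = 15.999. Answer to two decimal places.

Formula mass = 212.759 g/mol.
1.62 Mg → 1.6200 mol MgO per formula unit; M(MgO) = 40.304, so MgO mass = 65.292 g.
65.292/212.759 × 100 = 30.69 wt%.

30.69 wt%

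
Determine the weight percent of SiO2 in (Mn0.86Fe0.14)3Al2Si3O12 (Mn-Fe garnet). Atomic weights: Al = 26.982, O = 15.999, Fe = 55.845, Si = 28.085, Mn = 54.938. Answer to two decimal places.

36.38 wt%

Formula mass = 495.402 g/mol.
3 Si → 3.0000 mol SiO2 per formula unit; M(SiO2) = 60.083, so SiO2 mass = 180.249 g.
180.249/495.402 × 100 = 36.38 wt%.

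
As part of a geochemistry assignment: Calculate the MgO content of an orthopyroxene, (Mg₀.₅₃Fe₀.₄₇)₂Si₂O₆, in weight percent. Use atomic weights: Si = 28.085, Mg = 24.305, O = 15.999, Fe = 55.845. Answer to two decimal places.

18.54 wt%

Formula mass = 230.422 g/mol.
1.06 Mg → 1.0600 mol MgO per formula unit; M(MgO) = 40.304, so MgO mass = 42.722 g.
42.722/230.422 × 100 = 18.54 wt%.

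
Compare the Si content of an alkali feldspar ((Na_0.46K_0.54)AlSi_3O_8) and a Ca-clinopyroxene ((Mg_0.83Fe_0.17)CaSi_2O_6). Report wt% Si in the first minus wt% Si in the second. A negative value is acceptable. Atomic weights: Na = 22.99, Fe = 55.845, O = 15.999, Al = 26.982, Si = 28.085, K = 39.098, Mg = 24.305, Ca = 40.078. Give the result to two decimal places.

First mineral: 84.255 g Si in 270.917 g formula = 31.10 wt% Si.
Second mineral: 56.170 g Si in 221.909 g formula = 25.31 wt% Si.
31.10% − 25.31% gives a difference of 5.79 percentage points.

5.79 percentage points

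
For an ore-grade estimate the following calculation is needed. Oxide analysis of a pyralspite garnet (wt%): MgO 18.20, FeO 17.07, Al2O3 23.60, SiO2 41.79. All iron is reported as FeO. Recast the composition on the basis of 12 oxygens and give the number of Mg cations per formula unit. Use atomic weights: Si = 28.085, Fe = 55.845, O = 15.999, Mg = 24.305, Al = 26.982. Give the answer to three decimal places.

1.953 Mg apfu

MgO: 18.20/40.304 = 0.45157 mol → 0.45157 mol Mg, 0.45157 mol O.
FeO: 17.07/71.844 = 0.23760 mol → 0.23760 mol Fe, 0.23760 mol O.
Al2O3: 23.60/101.961 = 0.23146 mol → 0.46292 mol Al, 0.69438 mol O.
SiO2: 41.79/60.083 = 0.69554 mol → 0.69554 mol Si, 1.39108 mol O.
Total oxygen = 2.77463 mol. Normalization factor = 12/2.77463 = 4.32490.
Mg per 12 O = 0.45157 × 4.32490 = 1.953.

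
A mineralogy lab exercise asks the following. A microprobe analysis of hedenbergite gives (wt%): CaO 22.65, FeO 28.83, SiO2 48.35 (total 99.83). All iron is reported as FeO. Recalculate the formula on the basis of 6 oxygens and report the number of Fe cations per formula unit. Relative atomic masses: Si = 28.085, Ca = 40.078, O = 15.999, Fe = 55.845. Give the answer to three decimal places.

0.997 Fe apfu

CaO (M=56.077): mol = 0.40391; Ca = 0.40391, O = 0.40391.
FeO (M=71.844): mol = 0.40129; Fe = 0.40129, O = 0.40129.
SiO2 (M=60.083): mol = 0.80472; Si = 0.80472, O = 1.60944.
ΣO = 2.41464; factor = 6/ΣO = 2.48484.
Fe apfu = 0.40129 × 2.48484 = 0.997.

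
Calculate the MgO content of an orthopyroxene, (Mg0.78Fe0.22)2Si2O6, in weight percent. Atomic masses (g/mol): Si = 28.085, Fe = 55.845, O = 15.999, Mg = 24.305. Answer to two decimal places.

29.29 wt%

Molar mass of (Mg0.78Fe0.22)2Si2O6 = 1.56·24.305 + 0.44·55.845 + 2·28.085 + 6·15.999 = 214.652 g/mol.
Each formula unit contains 1.56 Mg, equivalent to 1.56/1 = 1.5600 mol MgO.
M(MgO) = 1×24.305 + 1×15.999 = 40.304 g/mol.
Mass of MgO per formula unit = 1.5600 × 40.304 = 62.874 g.
MgO wt% = 62.874 / 214.652 × 100 = 29.29%.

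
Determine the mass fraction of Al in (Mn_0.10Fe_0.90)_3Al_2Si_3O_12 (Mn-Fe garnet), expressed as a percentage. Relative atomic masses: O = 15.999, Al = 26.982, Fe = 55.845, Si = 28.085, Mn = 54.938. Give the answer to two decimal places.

10.85 weight percent

Molar mass of (Mn_0.10Fe_0.90)_3Al_2Si_3O_12: 0.30*54.938 + 2.70*55.845 + 2*26.982 + 3*28.085 + 12*15.999 = 497.470 g/mol.
Mass of Al per formula unit: 2 × 26.982 = 53.964 g.
Weight fraction Al = 53.964 / 497.470 = 0.1085.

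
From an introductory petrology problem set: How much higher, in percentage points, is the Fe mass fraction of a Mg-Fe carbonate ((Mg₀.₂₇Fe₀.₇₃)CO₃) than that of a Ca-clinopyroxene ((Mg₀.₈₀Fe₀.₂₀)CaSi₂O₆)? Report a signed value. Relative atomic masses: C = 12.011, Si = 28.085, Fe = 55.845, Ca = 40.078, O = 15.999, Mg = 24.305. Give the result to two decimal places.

M((Mg₀.₂₇Fe₀.₇₃)CO₃) = 107.337 g/mol, so wt% Fe = 40.767/107.337 × 100 = 37.98%.
M((Mg₀.₈₀Fe₀.₂₀)CaSi₂O₆) = 222.855 g/mol, so wt% Fe = 11.169/222.855 × 100 = 5.01%.
37.98 − 5.01 = 32.97 pp.

32.97 percentage points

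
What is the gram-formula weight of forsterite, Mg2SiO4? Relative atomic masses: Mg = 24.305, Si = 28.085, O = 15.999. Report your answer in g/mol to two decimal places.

M = 2·24.305 + 1·28.085 + 4·15.999

140.69 g/mol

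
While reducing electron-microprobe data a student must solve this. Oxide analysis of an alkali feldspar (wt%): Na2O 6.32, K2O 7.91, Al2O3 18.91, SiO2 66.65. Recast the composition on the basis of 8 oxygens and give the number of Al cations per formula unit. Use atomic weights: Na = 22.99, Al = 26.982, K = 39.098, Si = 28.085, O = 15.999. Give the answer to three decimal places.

Na2O (M=61.979): mol = 0.10197; Na = 0.20394, O = 0.10197.
K2O (M=94.195): mol = 0.08397; K = 0.16794, O = 0.08397.
Al2O3 (M=101.961): mol = 0.18546; Al = 0.37092, O = 0.55638.
SiO2 (M=60.083): mol = 1.10930; Si = 1.10930, O = 2.21860.
ΣO = 2.96092; factor = 8/ΣO = 2.70186.
Al apfu = 0.37092 × 2.70186 = 1.002.

1.002 Al apfu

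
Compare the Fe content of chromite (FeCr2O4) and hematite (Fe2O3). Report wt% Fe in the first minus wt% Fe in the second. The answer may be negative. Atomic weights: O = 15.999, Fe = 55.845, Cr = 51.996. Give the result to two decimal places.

-44.99 percentage points

First mineral: 55.845 g Fe in 223.833 g formula = 24.95 wt% Fe.
Second mineral: 111.690 g Fe in 159.687 g formula = 69.94 wt% Fe.
24.95% − 69.94% gives a difference of -44.99 percentage points.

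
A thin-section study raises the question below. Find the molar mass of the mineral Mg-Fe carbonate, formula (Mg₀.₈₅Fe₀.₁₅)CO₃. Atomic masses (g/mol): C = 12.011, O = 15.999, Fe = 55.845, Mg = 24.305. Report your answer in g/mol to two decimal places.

89.04 g/mol

The formula mass is the sum 0.85·24.305 + 0.15·55.845 + 1·12.011 + 3·15.999.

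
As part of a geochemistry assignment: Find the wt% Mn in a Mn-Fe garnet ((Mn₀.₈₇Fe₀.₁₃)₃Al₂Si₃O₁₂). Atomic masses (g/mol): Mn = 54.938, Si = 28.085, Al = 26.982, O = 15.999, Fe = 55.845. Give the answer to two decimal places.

28.95 mass %

Molar mass of (Mn₀.₈₇Fe₀.₁₃)₃Al₂Si₃O₁₂: 2.61×54.938 + 0.39×55.845 + 2×26.982 + 3×28.085 + 12×15.999 = 495.375 g/mol.
Mass of Mn per formula unit: 2.61 × 54.938 = 143.388 g.
Weight fraction Mn = 143.388 / 495.375 = 0.2895.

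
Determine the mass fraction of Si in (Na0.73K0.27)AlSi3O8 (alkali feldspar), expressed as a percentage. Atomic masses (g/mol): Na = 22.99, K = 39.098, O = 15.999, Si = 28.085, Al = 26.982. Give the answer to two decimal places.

31.61 wt%

Formula mass = 0.73*22.99 + 0.27*39.098 + 1*26.982 + 3*28.085 + 8*15.999 = 266.568 g/mol, of which 84.255 g is Si.
So Si makes up 84.255/266.568 = 0.3161 of the mass, i.e. 31.61%.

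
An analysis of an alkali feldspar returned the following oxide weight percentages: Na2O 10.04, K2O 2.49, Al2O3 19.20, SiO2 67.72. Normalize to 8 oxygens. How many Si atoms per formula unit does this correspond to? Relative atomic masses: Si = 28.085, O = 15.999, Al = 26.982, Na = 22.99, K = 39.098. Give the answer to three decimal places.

2.998 Si apfu

10.04 wt% Na2O ÷ 61.979 g/mol = 0.16199 mol, giving 0.32398 Na and 0.16199 O.
2.49 wt% K2O ÷ 94.195 g/mol = 0.02643 mol, giving 0.05286 K and 0.02643 O.
19.20 wt% Al2O3 ÷ 101.961 g/mol = 0.18831 mol, giving 0.37662 Al and 0.56493 O.
67.72 wt% SiO2 ÷ 60.083 g/mol = 1.12711 mol, giving 1.12711 Si and 2.25422 O.
Oxygen sums to 3.00757; scaling by 8/3.00757 = 2.65995 puts the formula on 8 O.
Si: 1.12711 × 2.65995 = 2.998 atoms per formula unit.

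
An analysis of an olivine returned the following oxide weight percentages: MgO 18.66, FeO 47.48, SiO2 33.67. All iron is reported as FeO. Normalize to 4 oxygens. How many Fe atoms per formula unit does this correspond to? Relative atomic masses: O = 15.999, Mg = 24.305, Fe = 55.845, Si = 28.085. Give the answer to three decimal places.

MgO (M=40.304): mol = 0.46298; Mg = 0.46298, O = 0.46298.
FeO (M=71.844): mol = 0.66088; Fe = 0.66088, O = 0.66088.
SiO2 (M=60.083): mol = 0.56039; Si = 0.56039, O = 1.12078.
ΣO = 2.24464; factor = 4/ΣO = 1.78202.
Fe apfu = 0.66088 × 1.78202 = 1.178.

1.178 Fe apfu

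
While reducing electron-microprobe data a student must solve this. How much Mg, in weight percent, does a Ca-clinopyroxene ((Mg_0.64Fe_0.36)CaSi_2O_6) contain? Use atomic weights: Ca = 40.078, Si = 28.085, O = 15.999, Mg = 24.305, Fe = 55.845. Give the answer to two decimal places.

Molar mass of (Mg_0.64Fe_0.36)CaSi_2O_6: 0.64*24.305 + 0.36*55.845 + 1*40.078 + 2*28.085 + 6*15.999 = 227.901 g/mol.
Mass of Mg per formula unit: 0.64 × 24.305 = 15.555 g.
Weight fraction Mg = 15.555 / 227.901 = 0.0683.

6.83 weight percent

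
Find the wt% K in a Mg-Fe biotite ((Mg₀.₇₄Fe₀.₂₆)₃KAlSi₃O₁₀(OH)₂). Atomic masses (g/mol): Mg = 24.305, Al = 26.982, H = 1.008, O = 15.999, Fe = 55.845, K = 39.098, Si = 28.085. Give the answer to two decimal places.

Molar mass of (Mg₀.₇₄Fe₀.₂₆)₃KAlSi₃O₁₀(OH)₂: 2.22*24.305 + 0.78*55.845 + 1*39.098 + 1*26.982 + 3*28.085 + 12*15.999 + 2*1.008 = 441.855 g/mol.
Mass of K per formula unit: 1 × 39.098 = 39.098 g.
Weight fraction K = 39.098 / 441.855 = 0.0885.

8.85 weight percent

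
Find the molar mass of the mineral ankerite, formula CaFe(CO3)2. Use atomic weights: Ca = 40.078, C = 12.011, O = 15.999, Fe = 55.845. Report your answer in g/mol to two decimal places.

The formula mass is the sum 1(40.078) + 1(55.845) + 2(12.011) + 6(15.999).

215.94 g/mol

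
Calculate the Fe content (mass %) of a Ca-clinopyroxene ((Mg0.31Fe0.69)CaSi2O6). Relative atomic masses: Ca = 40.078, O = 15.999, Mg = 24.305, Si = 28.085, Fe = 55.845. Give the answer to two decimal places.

16.17 mass %

Formula mass = 0.31×24.305 + 0.69×55.845 + 1×40.078 + 2×28.085 + 6×15.999 = 238.310 g/mol, of which 38.533 g is Fe.
So Fe makes up 38.533/238.310 = 0.1617 of the mass, i.e. 16.17%.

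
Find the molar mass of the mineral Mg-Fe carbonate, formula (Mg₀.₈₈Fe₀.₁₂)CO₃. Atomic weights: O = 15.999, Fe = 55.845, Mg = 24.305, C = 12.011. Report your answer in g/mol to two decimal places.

88.10 g/mol

M = 0.88·24.305 + 0.12·55.845 + 1·12.011 + 3·15.999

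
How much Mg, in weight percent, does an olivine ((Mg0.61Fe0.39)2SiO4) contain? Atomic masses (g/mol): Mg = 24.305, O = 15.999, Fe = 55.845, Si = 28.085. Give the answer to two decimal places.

M((Mg0.61Fe0.39)2SiO4) = 165.292 g/mol.
Mg contributes 1.22 × 24.305 = 29.652 g per mole.
29.652/165.292 = 0.1794 → 17.94%.

17.94 weight percent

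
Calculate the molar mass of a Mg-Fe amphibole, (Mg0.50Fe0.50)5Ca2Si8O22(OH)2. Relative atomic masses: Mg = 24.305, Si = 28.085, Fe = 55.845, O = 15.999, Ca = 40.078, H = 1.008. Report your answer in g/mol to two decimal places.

M = 2.50×24.305 + 2.50×55.845 + 2×40.078 + 8×28.085 + 24×15.999 + 2×1.008

891.20 g/mol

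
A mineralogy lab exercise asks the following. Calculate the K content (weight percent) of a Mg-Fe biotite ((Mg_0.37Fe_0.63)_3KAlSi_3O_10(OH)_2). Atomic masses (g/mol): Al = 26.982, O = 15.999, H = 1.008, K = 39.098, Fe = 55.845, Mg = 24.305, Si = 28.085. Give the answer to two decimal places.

8.20 weight percent

Formula mass = 1.11×24.305 + 1.89×55.845 + 1×39.098 + 1×26.982 + 3×28.085 + 12×15.999 + 2×1.008 = 476.865 g/mol, of which 39.098 g is K.
So K makes up 39.098/476.865 = 0.0820 of the mass, i.e. 8.20%.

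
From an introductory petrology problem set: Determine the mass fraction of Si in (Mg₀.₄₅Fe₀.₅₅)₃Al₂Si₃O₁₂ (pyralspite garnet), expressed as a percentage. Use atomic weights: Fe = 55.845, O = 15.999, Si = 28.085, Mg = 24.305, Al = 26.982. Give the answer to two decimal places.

Formula mass = 1.35×24.305 + 1.65×55.845 + 2×26.982 + 3×28.085 + 12×15.999 = 455.163 g/mol, of which 84.255 g is Si.
So Si makes up 84.255/455.163 = 0.1851 of the mass, i.e. 18.51%.

18.51 weight percent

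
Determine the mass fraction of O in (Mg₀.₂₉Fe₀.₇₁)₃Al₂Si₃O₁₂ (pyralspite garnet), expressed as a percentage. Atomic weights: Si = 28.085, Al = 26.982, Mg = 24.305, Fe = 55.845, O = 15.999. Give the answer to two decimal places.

40.82 weight percent

Molar mass of (Mg₀.₂₉Fe₀.₇₁)₃Al₂Si₃O₁₂: 0.87·24.305 + 2.13·55.845 + 2·26.982 + 3·28.085 + 12·15.999 = 470.302 g/mol.
Mass of O per formula unit: 12 × 15.999 = 191.988 g.
Weight fraction O = 191.988 / 470.302 = 0.4082.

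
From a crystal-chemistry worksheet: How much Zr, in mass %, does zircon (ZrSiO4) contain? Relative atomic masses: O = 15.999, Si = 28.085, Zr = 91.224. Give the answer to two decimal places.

49.77 mass %

Molar mass of ZrSiO4: 1×91.224 + 1×28.085 + 4×15.999 = 183.305 g/mol.
Mass of Zr per formula unit: 1 × 91.224 = 91.224 g.
Weight fraction Zr = 91.224 / 183.305 = 0.4977.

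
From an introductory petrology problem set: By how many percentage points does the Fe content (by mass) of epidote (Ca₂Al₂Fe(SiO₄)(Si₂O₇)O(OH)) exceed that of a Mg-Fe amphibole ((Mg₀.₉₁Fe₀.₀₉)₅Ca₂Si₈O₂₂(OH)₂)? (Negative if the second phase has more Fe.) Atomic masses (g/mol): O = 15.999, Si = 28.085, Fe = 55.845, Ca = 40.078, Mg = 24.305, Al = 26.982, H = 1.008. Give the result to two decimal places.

8.52 percentage points

M(Ca₂Al₂Fe(SiO₄)(Si₂O₇)O(OH)) = 483.215 g/mol, so wt% Fe = 55.845/483.215 × 100 = 11.56%.
M((Mg₀.₉₁Fe₀.₀₉)₅Ca₂Si₈O₂₂(OH)₂) = 826.546 g/mol, so wt% Fe = 25.130/826.546 × 100 = 3.04%.
11.56 − 3.04 = 8.52 pp.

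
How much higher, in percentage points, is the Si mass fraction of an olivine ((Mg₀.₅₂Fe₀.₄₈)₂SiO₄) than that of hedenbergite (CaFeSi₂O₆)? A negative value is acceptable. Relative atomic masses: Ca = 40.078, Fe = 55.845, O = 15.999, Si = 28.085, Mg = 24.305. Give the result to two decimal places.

-6.21 percentage points

First mineral: 28.085 g Si in 170.969 g formula = 16.43 wt% Si.
Second mineral: 56.170 g Si in 248.087 g formula = 22.64 wt% Si.
16.43% − 22.64% gives a difference of -6.21 percentage points.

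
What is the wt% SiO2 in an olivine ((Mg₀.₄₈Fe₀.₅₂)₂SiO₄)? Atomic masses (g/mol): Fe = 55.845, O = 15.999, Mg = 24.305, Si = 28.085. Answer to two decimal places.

34.63 wt%

Formula mass = 173.493 g/mol.
1 Si → 1.0000 mol SiO2 per formula unit; M(SiO2) = 60.083, so SiO2 mass = 60.083 g.
60.083/173.493 × 100 = 34.63 wt%.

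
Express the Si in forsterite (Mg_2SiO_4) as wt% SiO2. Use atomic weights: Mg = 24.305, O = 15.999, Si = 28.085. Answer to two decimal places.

Formula mass = 140.691 g/mol.
1 Si → 1.0000 mol SiO2 per formula unit; M(SiO2) = 60.083, so SiO2 mass = 60.083 g.
60.083/140.691 × 100 = 42.71 wt%.

42.71 wt%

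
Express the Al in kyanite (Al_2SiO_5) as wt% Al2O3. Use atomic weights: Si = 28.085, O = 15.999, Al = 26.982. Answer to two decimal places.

Molar mass of Al_2SiO_5 = 2·26.982 + 1·28.085 + 5·15.999 = 162.044 g/mol.
Each formula unit contains 2 Al, equivalent to 2/2 = 1.0000 mol Al2O3.
M(Al2O3) = 2×26.982 + 3×15.999 = 101.961 g/mol.
Mass of Al2O3 per formula unit = 1.0000 × 101.961 = 101.961 g.
Al2O3 wt% = 101.961 / 162.044 × 100 = 62.92%.

62.92 wt%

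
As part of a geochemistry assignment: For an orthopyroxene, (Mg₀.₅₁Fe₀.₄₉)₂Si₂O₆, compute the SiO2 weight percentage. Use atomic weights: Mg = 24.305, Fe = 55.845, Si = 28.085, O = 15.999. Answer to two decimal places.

51.87 wt%

M((Mg₀.₅₁Fe₀.₄₉)₂Si₂O₆) = 231.683 g/mol; M(SiO2) = 60.083 g/mol.
Moles SiO2 per formula unit = 2 Si ÷ 1 = 2.0000.
SiO2 fraction = (2.0000 × 60.083) / 231.683 = 120.166/231.683 = 0.5187.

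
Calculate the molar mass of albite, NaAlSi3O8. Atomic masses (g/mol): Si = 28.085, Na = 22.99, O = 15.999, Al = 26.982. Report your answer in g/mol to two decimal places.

262.22 g/mol

M = 1(22.99) + 1(26.982) + 3(28.085) + 8(15.999)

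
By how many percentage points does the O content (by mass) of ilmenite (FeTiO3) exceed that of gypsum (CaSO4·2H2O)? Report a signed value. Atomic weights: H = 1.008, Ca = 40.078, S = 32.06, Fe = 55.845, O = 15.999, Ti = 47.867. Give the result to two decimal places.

First mineral: 47.997 g O in 151.709 g formula = 31.64 wt% O.
Second mineral: 95.994 g O in 172.164 g formula = 55.76 wt% O.
31.64% − 55.76% gives a difference of -24.12 percentage points.

-24.12 percentage points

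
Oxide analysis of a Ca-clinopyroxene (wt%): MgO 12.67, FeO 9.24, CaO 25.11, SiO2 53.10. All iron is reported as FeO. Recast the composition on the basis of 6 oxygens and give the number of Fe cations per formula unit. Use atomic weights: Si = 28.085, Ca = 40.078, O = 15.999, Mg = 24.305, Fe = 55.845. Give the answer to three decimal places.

0.290 Fe apfu

MgO (M=40.304): mol = 0.31436; Mg = 0.31436, O = 0.31436.
FeO (M=71.844): mol = 0.12861; Fe = 0.12861, O = 0.12861.
CaO (M=56.077): mol = 0.44778; Ca = 0.44778, O = 0.44778.
SiO2 (M=60.083): mol = 0.88378; Si = 0.88378, O = 1.76756.
ΣO = 2.65831; factor = 6/ΣO = 2.25707.
Fe apfu = 0.12861 × 2.25707 = 0.290.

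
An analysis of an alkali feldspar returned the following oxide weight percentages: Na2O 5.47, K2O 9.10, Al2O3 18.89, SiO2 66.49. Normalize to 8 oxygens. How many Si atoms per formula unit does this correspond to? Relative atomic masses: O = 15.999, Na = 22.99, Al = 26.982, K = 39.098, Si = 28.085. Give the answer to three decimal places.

2.997 Si apfu

Na2O (M=61.979): mol = 0.08826; Na = 0.17652, O = 0.08826.
K2O (M=94.195): mol = 0.09661; K = 0.19322, O = 0.09661.
Al2O3 (M=101.961): mol = 0.18527; Al = 0.37054, O = 0.55581.
SiO2 (M=60.083): mol = 1.10664; Si = 1.10664, O = 2.21328.
ΣO = 2.95396; factor = 8/ΣO = 2.70823.
Si apfu = 1.10664 × 2.70823 = 2.997.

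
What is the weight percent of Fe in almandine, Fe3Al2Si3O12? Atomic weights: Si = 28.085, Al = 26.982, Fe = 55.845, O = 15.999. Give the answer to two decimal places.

33.66 weight percent

M(Fe3Al2Si3O12) = 497.742 g/mol.
Fe contributes 3 × 55.845 = 167.535 g per mole.
167.535/497.742 = 0.3366 → 33.66%.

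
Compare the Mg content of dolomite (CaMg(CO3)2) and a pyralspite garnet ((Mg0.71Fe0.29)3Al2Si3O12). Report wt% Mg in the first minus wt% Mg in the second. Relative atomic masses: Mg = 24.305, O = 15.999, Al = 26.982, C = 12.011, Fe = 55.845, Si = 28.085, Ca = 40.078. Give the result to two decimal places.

M(CaMg(CO3)2) = 184.399 g/mol, so wt% Mg = 24.305/184.399 × 100 = 13.18%.
M((Mg0.71Fe0.29)3Al2Si3O12) = 430.562 g/mol, so wt% Mg = 51.770/430.562 × 100 = 12.02%.
13.18 − 12.02 = 1.16 pp.

1.16 percentage points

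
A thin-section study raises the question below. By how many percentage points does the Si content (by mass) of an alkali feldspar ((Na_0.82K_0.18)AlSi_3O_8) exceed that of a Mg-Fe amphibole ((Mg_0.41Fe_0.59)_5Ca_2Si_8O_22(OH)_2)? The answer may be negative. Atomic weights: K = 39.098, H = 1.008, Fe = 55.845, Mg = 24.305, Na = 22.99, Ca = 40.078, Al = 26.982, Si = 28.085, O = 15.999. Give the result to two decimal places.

6.96 percentage points

M((Na_0.82K_0.18)AlSi_3O_8) = 265.118 g/mol, so wt% Si = 84.255/265.118 × 100 = 31.78%.
M((Mg_0.41Fe_0.59)_5Ca_2Si_8O_22(OH)_2) = 905.396 g/mol, so wt% Si = 224.680/905.396 × 100 = 24.82%.
31.78 − 24.82 = 6.96 pp.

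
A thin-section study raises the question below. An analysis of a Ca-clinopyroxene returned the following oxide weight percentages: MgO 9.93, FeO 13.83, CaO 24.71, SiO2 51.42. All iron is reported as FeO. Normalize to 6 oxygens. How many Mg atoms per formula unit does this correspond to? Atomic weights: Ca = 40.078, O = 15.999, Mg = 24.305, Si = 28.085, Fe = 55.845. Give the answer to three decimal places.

0.571 Mg apfu

MgO (M=40.304): mol = 0.24638; Mg = 0.24638, O = 0.24638.
FeO (M=71.844): mol = 0.19250; Fe = 0.19250, O = 0.19250.
CaO (M=56.077): mol = 0.44064; Ca = 0.44064, O = 0.44064.
SiO2 (M=60.083): mol = 0.85582; Si = 0.85582, O = 1.71164.
ΣO = 2.59116; factor = 6/ΣO = 2.31557.
Mg apfu = 0.24638 × 2.31557 = 0.571.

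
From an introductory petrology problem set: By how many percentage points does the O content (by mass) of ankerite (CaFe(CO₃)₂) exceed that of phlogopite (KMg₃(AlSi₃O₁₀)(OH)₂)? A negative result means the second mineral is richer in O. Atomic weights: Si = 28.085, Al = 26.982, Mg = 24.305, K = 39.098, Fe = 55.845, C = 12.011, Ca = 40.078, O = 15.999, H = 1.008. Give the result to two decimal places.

-1.56 percentage points

First mineral: 95.994 g O in 215.939 g formula = 44.45 wt% O.
Second mineral: 191.988 g O in 417.254 g formula = 46.01 wt% O.
44.45% − 46.01% gives a difference of -1.56 percentage points.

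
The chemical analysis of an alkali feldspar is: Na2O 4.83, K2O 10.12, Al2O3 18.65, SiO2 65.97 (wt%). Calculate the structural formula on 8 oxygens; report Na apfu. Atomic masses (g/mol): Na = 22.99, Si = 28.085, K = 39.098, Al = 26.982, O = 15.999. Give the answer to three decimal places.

0.426 Na apfu

Na2O: 4.83/61.979 = 0.07793 mol → 0.15586 mol Na, 0.07793 mol O.
K2O: 10.12/94.195 = 0.10744 mol → 0.21488 mol K, 0.10744 mol O.
Al2O3: 18.65/101.961 = 0.18291 mol → 0.36582 mol Al, 0.54873 mol O.
SiO2: 65.97/60.083 = 1.09798 mol → 1.09798 mol Si, 2.19596 mol O.
Total oxygen = 2.93006 mol. Normalization factor = 8/2.93006 = 2.73032.
Na per 8 O = 0.15586 × 2.73032 = 0.426.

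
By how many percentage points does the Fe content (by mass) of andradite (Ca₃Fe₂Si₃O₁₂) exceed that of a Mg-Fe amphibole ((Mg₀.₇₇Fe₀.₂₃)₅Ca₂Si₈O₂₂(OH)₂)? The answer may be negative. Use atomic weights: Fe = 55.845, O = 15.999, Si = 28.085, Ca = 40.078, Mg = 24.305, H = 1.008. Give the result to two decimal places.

14.41 percentage points

Fe in Ca₃Fe₂Si₃O₁₂: molar mass 508.167 g/mol; 2×55.845 = 111.690 g → 21.98 wt%.
Fe in (Mg₀.₇₇Fe₀.₂₃)₅Ca₂Si₈O₂₂(OH)₂: molar mass 848.624 g/mol; 1.15×55.845 = 64.222 g → 7.57 wt%.
Difference = 21.98 − 7.57 = 14.41 percentage points.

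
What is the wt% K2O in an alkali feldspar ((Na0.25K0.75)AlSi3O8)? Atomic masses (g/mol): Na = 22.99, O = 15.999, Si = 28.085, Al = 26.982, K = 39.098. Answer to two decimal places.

Molar mass of (Na0.25K0.75)AlSi3O8 = 0.25·22.99 + 0.75·39.098 + 1·26.982 + 3·28.085 + 8·15.999 = 274.300 g/mol.
Each formula unit contains 0.75 K, equivalent to 0.75/2 = 0.3750 mol K2O.
M(K2O) = 2×39.098 + 1×15.999 = 94.195 g/mol.
Mass of K2O per formula unit = 0.3750 × 94.195 = 35.323 g.
K2O wt% = 35.323 / 274.300 × 100 = 12.88%.

12.88 wt%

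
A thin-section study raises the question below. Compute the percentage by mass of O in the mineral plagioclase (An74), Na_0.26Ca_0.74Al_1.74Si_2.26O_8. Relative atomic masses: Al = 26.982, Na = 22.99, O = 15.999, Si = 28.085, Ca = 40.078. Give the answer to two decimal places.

Formula mass = 0.26·22.99 + 0.74·40.078 + 1.74·26.982 + 2.26·28.085 + 8·15.999 = 274.048 g/mol, of which 127.992 g is O.
So O makes up 127.992/274.048 = 0.4670 of the mass, i.e. 46.70%.

46.70 mass %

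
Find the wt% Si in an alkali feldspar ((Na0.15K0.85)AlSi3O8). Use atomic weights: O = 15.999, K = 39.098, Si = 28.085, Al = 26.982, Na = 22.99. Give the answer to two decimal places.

30.54 wt%

M((Na0.15K0.85)AlSi3O8) = 275.911 g/mol.
Si contributes 3 × 28.085 = 84.255 g per mole.
84.255/275.911 = 0.3054 → 30.54%.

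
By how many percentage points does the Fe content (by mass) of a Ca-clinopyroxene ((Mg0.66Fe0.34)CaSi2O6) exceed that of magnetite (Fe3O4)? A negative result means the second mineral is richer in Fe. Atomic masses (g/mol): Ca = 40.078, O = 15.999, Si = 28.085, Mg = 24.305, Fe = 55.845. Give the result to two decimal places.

First mineral: 18.987 g Fe in 227.271 g formula = 8.35 wt% Fe.
Second mineral: 167.535 g Fe in 231.531 g formula = 72.36 wt% Fe.
8.35% − 72.36% gives a difference of -64.01 percentage points.

-64.01 percentage points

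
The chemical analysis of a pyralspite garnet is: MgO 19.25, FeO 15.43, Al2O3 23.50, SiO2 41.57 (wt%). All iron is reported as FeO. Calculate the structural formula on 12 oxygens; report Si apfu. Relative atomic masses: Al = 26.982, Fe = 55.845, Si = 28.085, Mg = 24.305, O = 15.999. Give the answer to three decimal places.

MgO (M=40.304): mol = 0.47762; Mg = 0.47762, O = 0.47762.
FeO (M=71.844): mol = 0.21477; Fe = 0.21477, O = 0.21477.
Al2O3 (M=101.961): mol = 0.23048; Al = 0.46096, O = 0.69144.
SiO2 (M=60.083): mol = 0.69188; Si = 0.69188, O = 1.38376.
ΣO = 2.76759; factor = 12/ΣO = 4.33590.
Si apfu = 0.69188 × 4.33590 = 3.000.

3.000 Si apfu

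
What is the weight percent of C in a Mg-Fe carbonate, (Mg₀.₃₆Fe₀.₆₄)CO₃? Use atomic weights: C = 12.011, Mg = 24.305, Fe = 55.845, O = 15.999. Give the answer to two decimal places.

11.49 wt%

Molar mass of (Mg₀.₃₆Fe₀.₆₄)CO₃: 0.36·24.305 + 0.64·55.845 + 1·12.011 + 3·15.999 = 104.499 g/mol.
Mass of C per formula unit: 1 × 12.011 = 12.011 g.
Weight fraction C = 12.011 / 104.499 = 0.1149.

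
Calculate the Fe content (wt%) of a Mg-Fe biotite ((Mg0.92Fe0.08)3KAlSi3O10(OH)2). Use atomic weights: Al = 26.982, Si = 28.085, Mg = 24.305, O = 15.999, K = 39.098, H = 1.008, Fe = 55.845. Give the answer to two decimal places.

3.15 wt%

Formula mass = 2.76·24.305 + 0.24·55.845 + 1·39.098 + 1·26.982 + 3·28.085 + 12·15.999 + 2·1.008 = 424.824 g/mol, of which 13.403 g is Fe.
So Fe makes up 13.403/424.824 = 0.0315 of the mass, i.e. 3.15%.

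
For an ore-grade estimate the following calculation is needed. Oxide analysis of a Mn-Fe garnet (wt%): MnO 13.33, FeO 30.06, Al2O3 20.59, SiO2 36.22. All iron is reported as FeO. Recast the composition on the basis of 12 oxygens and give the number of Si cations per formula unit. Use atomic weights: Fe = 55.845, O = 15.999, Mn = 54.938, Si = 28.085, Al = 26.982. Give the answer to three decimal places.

MnO (M=70.937): mol = 0.18791; Mn = 0.18791, O = 0.18791.
FeO (M=71.844): mol = 0.41841; Fe = 0.41841, O = 0.41841.
Al2O3 (M=101.961): mol = 0.20194; Al = 0.40388, O = 0.60582.
SiO2 (M=60.083): mol = 0.60283; Si = 0.60283, O = 1.20566.
ΣO = 2.41780; factor = 12/ΣO = 4.96319.
Si apfu = 0.60283 × 4.96319 = 2.992.

2.992 Si apfu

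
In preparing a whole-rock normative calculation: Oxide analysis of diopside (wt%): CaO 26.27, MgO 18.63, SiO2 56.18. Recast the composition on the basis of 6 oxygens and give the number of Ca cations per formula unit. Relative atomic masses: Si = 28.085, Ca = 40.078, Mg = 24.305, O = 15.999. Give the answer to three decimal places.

1.004 Ca apfu

26.27 wt% CaO ÷ 56.077 g/mol = 0.46846 mol, giving 0.46846 Ca and 0.46846 O.
18.63 wt% MgO ÷ 40.304 g/mol = 0.46224 mol, giving 0.46224 Mg and 0.46224 O.
56.18 wt% SiO2 ÷ 60.083 g/mol = 0.93504 mol, giving 0.93504 Si and 1.87008 O.
Oxygen sums to 2.80078; scaling by 6/2.80078 = 2.14226 puts the formula on 6 O.
Ca: 0.46846 × 2.14226 = 1.004 atoms per formula unit.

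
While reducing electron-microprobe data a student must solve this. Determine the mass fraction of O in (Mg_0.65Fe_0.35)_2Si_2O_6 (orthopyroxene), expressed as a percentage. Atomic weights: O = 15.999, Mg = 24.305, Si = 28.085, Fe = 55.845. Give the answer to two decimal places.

43.08 mass %

Molar mass of (Mg_0.65Fe_0.35)_2Si_2O_6: 1.30*24.305 + 0.70*55.845 + 2*28.085 + 6*15.999 = 222.852 g/mol.
Mass of O per formula unit: 6 × 15.999 = 95.994 g.
Weight fraction O = 95.994 / 222.852 = 0.4308.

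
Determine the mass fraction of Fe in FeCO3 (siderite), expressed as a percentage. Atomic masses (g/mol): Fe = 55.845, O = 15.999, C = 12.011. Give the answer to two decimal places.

48.20 mass %

M(FeCO3) = 115.853 g/mol.
Fe contributes 1 × 55.845 = 55.845 g per mole.
55.845/115.853 = 0.4820 → 48.20%.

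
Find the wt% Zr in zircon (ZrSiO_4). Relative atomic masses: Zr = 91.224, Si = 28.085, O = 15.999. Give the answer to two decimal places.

49.77 mass %

M(ZrSiO_4) = 183.305 g/mol.
Zr contributes 1 × 91.224 = 91.224 g per mole.
91.224/183.305 = 0.4977 → 49.77%.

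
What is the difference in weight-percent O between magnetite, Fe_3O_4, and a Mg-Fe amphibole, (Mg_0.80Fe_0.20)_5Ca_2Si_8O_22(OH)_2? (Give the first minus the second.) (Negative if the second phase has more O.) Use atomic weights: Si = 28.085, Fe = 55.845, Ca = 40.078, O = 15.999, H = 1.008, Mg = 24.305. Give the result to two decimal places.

First mineral: 63.996 g O in 231.531 g formula = 27.64 wt% O.
Second mineral: 383.976 g O in 843.893 g formula = 45.50 wt% O.
27.64% − 45.50% gives a difference of -17.86 percentage points.

-17.86 percentage points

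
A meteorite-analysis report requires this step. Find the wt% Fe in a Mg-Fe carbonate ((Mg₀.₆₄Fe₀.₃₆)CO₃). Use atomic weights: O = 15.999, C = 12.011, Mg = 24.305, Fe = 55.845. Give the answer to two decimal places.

21.01 weight percent

Molar mass of (Mg₀.₆₄Fe₀.₃₆)CO₃: 0.64×24.305 + 0.36×55.845 + 1×12.011 + 3×15.999 = 95.667 g/mol.
Mass of Fe per formula unit: 0.36 × 55.845 = 20.104 g.
Weight fraction Fe = 20.104 / 95.667 = 0.2101.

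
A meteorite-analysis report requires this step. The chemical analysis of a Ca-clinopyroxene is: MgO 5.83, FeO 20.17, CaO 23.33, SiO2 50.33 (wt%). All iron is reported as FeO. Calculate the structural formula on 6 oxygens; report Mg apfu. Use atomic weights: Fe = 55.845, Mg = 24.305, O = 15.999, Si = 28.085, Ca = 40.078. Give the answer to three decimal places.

MgO: 5.83/40.304 = 0.14465 mol → 0.14465 mol Mg, 0.14465 mol O.
FeO: 20.17/71.844 = 0.28075 mol → 0.28075 mol Fe, 0.28075 mol O.
CaO: 23.33/56.077 = 0.41604 mol → 0.41604 mol Ca, 0.41604 mol O.
SiO2: 50.33/60.083 = 0.83767 mol → 0.83767 mol Si, 1.67534 mol O.
Total oxygen = 2.51678 mol. Normalization factor = 6/2.51678 = 2.38400.
Mg per 6 O = 0.14465 × 2.38400 = 0.345.

0.345 Mg apfu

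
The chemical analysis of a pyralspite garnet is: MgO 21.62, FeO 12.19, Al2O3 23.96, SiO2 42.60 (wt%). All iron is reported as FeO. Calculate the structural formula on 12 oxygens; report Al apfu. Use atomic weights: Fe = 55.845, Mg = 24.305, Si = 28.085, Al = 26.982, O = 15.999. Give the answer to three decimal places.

MgO (M=40.304): mol = 0.53642; Mg = 0.53642, O = 0.53642.
FeO (M=71.844): mol = 0.16967; Fe = 0.16967, O = 0.16967.
Al2O3 (M=101.961): mol = 0.23499; Al = 0.46998, O = 0.70497.
SiO2 (M=60.083): mol = 0.70902; Si = 0.70902, O = 1.41804.
ΣO = 2.82910; factor = 12/ΣO = 4.24163.
Al apfu = 0.46998 × 4.24163 = 1.993.

1.993 Al apfu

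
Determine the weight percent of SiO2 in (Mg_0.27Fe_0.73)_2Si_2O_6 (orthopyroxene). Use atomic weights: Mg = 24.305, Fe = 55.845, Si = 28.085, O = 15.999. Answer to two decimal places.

M((Mg_0.27Fe_0.73)_2Si_2O_6) = 246.822 g/mol; M(SiO2) = 60.083 g/mol.
Moles SiO2 per formula unit = 2 Si ÷ 1 = 2.0000.
SiO2 fraction = (2.0000 × 60.083) / 246.822 = 120.166/246.822 = 0.4869.

48.69 wt%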